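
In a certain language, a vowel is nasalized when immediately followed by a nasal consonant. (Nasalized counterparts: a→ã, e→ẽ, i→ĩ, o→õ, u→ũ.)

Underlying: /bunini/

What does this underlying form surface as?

[bũnĩni]

/u/ before nasal /n/ → [ũ]
/i/ before nasal /n/ → [ĩ]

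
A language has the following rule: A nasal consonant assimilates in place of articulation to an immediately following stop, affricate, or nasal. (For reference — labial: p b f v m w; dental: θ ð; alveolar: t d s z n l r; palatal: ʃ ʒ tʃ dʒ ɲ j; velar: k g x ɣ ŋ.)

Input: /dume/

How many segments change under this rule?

0

No segment meets the rule's conditions.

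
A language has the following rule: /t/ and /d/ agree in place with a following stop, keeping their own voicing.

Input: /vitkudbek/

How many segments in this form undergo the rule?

/t/ before /k/ (velar) → [k]
/d/ before /b/ (labial) → [b]
2 segments change.

2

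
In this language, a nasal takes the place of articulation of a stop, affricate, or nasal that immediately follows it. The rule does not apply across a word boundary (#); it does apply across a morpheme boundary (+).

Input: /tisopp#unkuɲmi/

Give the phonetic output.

/n/ before /k/ (velar) → [ŋ]
/ɲ/ before /m/ (labial) → [m]

[tisopp#uŋkummi]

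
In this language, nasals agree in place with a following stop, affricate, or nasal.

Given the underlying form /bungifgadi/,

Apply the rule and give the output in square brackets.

[buŋgifgadi]

/n/ before /g/ (velar) → [ŋ]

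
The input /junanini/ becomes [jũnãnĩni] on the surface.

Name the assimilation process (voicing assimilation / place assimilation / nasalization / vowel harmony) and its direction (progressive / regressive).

nasalization, regressive

/u/→[ũ] /a/→[ã] /i/→[ĩ].
Each target copies a feature from the following segment, so the direction is regressive.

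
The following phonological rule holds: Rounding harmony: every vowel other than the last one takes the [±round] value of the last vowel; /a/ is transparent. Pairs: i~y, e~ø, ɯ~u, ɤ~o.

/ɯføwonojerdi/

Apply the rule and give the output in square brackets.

/ø/ harmonizes with /i/ ([-round]) → [e]
/o/ harmonizes with /i/ ([-round]) → [ɤ]
/o/ harmonizes with /i/ ([-round]) → [ɤ]

[ɯfewɤnɤjerdi]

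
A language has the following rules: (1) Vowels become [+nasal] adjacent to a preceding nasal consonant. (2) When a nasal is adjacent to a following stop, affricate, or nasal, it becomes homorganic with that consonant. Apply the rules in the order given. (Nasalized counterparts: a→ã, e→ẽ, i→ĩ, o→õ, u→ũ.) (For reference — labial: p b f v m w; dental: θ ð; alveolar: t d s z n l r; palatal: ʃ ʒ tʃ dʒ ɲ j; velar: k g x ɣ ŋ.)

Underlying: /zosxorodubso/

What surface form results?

[zosxorodubso]

Rule 1: no segment meets the rule's conditions; no change.
After rule 1: zosxorodubso
Rule 2: no segment meets the rule's conditions; no change.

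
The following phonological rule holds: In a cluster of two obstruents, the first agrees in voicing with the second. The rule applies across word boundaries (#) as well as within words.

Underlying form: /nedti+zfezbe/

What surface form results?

[netti+sfezbe]

/d/ before /t/ (voiceless) → [t]
/z/ before /f/ (voiceless) → [s]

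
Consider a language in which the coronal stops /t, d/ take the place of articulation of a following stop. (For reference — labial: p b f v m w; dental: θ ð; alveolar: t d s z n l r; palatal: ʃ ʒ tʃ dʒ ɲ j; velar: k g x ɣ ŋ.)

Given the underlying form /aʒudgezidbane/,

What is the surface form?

[aʒuggezibbane]

/d/ before /g/ (velar) → [g]
/d/ before /b/ (labial) → [b]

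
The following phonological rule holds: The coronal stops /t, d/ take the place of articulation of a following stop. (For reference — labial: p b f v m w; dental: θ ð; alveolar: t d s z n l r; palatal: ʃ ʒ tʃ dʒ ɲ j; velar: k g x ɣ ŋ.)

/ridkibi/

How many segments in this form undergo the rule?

/d/ before /k/ (velar) → [g]
1 segment changes.

1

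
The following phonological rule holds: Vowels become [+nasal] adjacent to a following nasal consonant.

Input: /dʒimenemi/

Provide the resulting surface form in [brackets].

[dʒĩmẽnẽmi]

/i/ before nasal /m/ → [ĩ]
/e/ before nasal /n/ → [ẽ]
/e/ before nasal /m/ → [ẽ]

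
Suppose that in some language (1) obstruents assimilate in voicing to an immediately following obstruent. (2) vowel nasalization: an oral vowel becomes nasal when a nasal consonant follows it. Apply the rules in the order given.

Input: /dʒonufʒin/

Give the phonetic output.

[dʒõnuvʒĩn]

Rule 1: /f/ before /ʒ/ (voiced) → [v]
After rule 1: dʒonuvʒin
Rule 2: /o/ before nasal /n/ → [õ]
Rule 2: /i/ before nasal /n/ → [ĩ]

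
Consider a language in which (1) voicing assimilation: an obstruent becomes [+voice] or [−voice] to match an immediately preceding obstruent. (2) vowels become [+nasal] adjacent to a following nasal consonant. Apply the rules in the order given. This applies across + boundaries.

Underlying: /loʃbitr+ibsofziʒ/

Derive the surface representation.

Rule 1: /b/ after /ʃ/ (voiceless) → [p]
Rule 1: /s/ after /b/ (voiced) → [z]
Rule 1: /z/ after /f/ (voiceless) → [s]
After rule 1: loʃpitr+ibzofsiʒ
Rule 2: no segment meets the rule's conditions; no change.

[loʃpitr+ibzofsiʒ]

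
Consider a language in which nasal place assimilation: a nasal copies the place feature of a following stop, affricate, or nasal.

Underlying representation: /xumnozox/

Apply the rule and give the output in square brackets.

[xunnozox]

/m/ before /n/ (alveolar) → [n]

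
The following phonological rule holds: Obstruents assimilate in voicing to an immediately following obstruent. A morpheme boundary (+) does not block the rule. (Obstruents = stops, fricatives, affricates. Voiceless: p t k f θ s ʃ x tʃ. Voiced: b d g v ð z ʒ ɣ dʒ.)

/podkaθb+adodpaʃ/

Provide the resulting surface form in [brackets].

/d/ before /k/ (voiceless) → [t]
/θ/ before /b/ (voiced) → [ð]
/d/ before /p/ (voiceless) → [t]

[potkaðb+adotpaʃ]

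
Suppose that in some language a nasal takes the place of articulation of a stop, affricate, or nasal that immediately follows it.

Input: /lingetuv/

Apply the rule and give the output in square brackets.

[liŋgetuv]

/n/ before /g/ (velar) → [ŋ]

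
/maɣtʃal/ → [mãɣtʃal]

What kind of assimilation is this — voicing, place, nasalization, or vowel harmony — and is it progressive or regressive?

/a/→[ã].
Each target copies a feature from the preceding segment, so the direction is progressive.

nasalization, progressive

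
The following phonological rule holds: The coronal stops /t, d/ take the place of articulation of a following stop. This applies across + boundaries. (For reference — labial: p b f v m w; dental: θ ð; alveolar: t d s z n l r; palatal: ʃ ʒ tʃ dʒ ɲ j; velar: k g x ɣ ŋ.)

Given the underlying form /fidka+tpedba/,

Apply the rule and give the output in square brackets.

/d/ before /k/ (velar) → [g]
/t/ before /p/ (labial) → [p]
/d/ before /b/ (labial) → [b]

[figka+ppebba]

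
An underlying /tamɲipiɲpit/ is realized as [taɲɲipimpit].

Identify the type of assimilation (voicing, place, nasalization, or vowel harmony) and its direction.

/m/→[ɲ] /ɲ/→[m].
Each target copies a feature from the following segment, so the direction is regressive.

place assimilation, regressive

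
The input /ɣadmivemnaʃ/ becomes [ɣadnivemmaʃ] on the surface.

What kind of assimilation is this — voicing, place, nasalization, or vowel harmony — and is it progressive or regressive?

/m/→[n] /n/→[m].
Each target copies a feature from the preceding segment, so the direction is progressive.

place assimilation, progressive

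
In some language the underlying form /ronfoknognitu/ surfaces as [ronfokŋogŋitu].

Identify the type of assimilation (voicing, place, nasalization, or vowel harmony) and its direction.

/n/→[ŋ] /n/→[ŋ].
Each target copies a feature from the preceding segment, so the direction is progressive.

place assimilation, progressive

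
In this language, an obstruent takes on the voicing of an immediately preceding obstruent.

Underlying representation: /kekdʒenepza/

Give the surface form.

[kektʃenepsa]

/dʒ/ after /k/ (voiceless) → [tʃ]
/z/ after /p/ (voiceless) → [s]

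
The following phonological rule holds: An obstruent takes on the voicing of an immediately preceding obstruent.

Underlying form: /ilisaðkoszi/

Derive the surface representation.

[ilisaðgossi]

/k/ after /ð/ (voiced) → [g]
/z/ after /s/ (voiceless) → [s]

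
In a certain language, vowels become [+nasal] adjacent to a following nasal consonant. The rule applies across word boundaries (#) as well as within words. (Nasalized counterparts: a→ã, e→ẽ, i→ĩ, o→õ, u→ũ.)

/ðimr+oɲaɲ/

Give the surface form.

/i/ before nasal /m/ → [ĩ]
/o/ before nasal /ɲ/ → [õ]
/a/ before nasal /ɲ/ → [ã]

[ðĩmr+õɲãɲ]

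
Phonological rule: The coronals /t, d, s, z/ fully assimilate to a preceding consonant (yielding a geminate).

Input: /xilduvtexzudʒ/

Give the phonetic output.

/d/ after /l/ → [l] (total assimilation)
/t/ after /v/ → [v] (total assimilation)
/z/ after /x/ → [x] (total assimilation)

[xilluvvexxudʒ]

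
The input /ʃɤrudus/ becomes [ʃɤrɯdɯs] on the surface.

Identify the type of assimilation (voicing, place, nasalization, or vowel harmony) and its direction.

vowel harmony, progressive

/u/→[ɯ] /u/→[ɯ].
Vowels agree with the first vowel, so the harmony is progressive.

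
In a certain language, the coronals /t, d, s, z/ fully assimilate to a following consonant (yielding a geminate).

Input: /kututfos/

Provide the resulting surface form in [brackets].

/t/ before /f/ → [f] (total assimilation)

[kutuffos]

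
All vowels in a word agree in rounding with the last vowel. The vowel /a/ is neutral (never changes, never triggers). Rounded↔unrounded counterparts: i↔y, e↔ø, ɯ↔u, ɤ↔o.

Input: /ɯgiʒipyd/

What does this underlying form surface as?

/ɯ/ harmonizes with /y/ ([+round]) → [u]
/i/ harmonizes with /y/ ([+round]) → [y]
/i/ harmonizes with /y/ ([+round]) → [y]

[ugyʒypyd]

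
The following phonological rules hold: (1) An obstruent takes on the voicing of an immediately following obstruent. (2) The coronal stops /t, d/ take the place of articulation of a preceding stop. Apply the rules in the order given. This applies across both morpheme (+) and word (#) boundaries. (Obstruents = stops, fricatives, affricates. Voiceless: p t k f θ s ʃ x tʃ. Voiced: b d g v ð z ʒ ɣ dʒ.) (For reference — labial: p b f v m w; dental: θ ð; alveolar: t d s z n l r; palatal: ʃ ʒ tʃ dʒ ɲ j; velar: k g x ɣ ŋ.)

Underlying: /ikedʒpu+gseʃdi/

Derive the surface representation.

Rule 1: /dʒ/ before /p/ (voiceless) → [tʃ]
Rule 1: /g/ before /s/ (voiceless) → [k]
Rule 1: /ʃ/ before /d/ (voiced) → [ʒ]
After rule 1: iketʃpu+kseʒdi
Rule 2: no segment meets the rule's conditions; no change.

[iketʃpu+kseʒdi]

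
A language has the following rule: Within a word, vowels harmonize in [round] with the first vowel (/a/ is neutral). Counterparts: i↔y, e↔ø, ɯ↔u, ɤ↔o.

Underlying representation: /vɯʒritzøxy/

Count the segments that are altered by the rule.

2

/ø/ harmonizes with /ɯ/ ([-round]) → [e]
/y/ harmonizes with /ɯ/ ([-round]) → [i]
2 segments change.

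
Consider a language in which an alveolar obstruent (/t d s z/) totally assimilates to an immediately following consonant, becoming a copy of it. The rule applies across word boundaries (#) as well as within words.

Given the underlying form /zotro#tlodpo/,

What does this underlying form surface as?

[zorro#lloppo]

/t/ before /r/ → [r] (total assimilation)
/t/ before /l/ → [l] (total assimilation)
/d/ before /p/ → [p] (total assimilation)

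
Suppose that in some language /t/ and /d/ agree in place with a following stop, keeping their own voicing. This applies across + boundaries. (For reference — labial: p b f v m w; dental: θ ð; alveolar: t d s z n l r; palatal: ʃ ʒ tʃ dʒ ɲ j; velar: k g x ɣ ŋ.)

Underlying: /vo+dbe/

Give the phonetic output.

[vo+bbe]

/d/ before /b/ (labial) → [b]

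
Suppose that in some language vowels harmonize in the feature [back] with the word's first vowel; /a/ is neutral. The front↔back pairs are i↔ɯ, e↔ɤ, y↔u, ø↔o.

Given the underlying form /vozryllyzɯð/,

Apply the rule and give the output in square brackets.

/y/ harmonizes with /o/ ([+back]) → [u]
/y/ harmonizes with /o/ ([+back]) → [u]

[vozrulluzɯð]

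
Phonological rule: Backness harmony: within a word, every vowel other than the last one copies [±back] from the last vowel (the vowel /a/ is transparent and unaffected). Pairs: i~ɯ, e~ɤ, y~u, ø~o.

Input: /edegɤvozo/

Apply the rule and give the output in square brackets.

/e/ harmonizes with /o/ ([+back]) → [ɤ]
/e/ harmonizes with /o/ ([+back]) → [ɤ]

[ɤdɤgɤvozo]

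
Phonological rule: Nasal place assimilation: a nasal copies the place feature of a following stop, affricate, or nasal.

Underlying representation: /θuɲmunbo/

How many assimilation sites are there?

/ɲ/ before /m/ (labial) → [m]
/n/ before /b/ (labial) → [m]
2 segments change.

2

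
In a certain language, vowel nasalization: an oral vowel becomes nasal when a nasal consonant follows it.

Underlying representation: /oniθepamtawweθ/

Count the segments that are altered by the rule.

2

/o/ before nasal /n/ → [õ]
/a/ before nasal /m/ → [ã]
2 segments change.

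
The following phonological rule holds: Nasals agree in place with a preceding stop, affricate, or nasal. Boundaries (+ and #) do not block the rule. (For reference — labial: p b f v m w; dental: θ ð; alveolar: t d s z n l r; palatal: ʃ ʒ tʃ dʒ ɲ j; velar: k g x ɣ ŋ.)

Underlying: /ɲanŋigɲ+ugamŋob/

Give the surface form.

/ŋ/ after /n/ (alveolar) → [n]
/ɲ/ after /g/ (velar) → [ŋ]
/ŋ/ after /m/ (labial) → [m]

[ɲannigŋ+ugammob]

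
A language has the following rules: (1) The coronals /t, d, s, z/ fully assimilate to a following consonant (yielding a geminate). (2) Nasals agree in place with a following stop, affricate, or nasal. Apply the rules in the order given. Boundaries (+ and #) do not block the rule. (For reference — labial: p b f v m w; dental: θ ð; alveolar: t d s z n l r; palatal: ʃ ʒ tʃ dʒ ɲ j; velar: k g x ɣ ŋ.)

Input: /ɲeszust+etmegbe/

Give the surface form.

Rule 1: /s/ before /z/ → [z] (total assimilation)
Rule 1: /s/ before /t/ → [t] (total assimilation)
Rule 1: /t/ before /m/ → [m] (total assimilation)
After rule 1: ɲezzutt+emmegbe
Rule 2: no segment meets the rule's conditions; no change.

[ɲezzutt+emmegbe]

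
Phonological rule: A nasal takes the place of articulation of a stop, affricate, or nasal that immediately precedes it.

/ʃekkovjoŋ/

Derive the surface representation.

no segment meets the rule's conditions; no change.

[ʃekkovjoŋ]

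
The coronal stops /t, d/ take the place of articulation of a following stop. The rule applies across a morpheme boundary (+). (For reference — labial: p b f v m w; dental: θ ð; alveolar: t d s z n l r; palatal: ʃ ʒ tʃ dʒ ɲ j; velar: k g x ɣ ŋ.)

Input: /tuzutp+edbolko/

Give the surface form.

/t/ before /p/ (labial) → [p]
/d/ before /b/ (labial) → [b]

[tuzupp+ebbolko]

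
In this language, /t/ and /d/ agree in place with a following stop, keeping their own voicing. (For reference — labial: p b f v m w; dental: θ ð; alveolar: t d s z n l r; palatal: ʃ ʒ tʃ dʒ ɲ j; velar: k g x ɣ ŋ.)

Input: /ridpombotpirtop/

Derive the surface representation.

[ribpomboppirtop]

/d/ before /p/ (labial) → [b]
/t/ before /p/ (labial) → [p]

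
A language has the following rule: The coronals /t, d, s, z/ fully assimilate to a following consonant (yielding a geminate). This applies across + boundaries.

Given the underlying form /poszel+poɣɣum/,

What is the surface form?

/s/ before /z/ → [z] (total assimilation)

[pozzel+poɣɣum]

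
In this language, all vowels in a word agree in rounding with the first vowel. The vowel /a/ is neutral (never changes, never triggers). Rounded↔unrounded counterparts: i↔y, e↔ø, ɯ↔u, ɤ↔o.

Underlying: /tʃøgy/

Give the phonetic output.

[tʃøgy]

no segment meets the rule's conditions; no change.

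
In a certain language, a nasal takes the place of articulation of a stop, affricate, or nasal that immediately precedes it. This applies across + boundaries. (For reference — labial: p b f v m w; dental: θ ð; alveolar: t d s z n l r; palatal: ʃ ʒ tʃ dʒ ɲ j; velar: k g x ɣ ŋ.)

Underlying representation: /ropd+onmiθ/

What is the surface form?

/m/ after /n/ (alveolar) → [n]

[ropd+onniθ]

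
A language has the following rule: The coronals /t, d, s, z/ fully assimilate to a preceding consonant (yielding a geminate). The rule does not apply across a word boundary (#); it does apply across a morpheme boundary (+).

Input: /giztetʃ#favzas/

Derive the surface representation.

[gizzetʃ#favvas]

/t/ after /z/ → [z] (total assimilation)
/z/ after /v/ → [v] (total assimilation)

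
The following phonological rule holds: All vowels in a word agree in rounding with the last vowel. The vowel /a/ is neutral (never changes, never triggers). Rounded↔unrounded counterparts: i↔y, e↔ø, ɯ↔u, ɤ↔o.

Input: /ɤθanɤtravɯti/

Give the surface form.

[ɤθanɤtravɯti]

no segment meets the rule's conditions; no change.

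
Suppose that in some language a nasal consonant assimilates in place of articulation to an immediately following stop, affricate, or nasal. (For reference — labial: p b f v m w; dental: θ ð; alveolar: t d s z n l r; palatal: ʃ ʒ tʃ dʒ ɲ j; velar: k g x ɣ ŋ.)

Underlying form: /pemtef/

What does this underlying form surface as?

[pentef]

/m/ before /t/ (alveolar) → [n]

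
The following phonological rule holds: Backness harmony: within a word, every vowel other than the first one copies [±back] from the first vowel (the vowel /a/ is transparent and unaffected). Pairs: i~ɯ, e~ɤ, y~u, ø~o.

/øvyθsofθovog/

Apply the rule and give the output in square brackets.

/o/ harmonizes with /ø/ ([-back]) → [ø]
/o/ harmonizes with /ø/ ([-back]) → [ø]
/o/ harmonizes with /ø/ ([-back]) → [ø]

[øvyθsøfθøvøg]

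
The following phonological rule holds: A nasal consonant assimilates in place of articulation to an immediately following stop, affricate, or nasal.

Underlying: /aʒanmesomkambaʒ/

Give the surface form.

[aʒammesoŋkambaʒ]

/n/ before /m/ (labial) → [m]
/m/ before /k/ (velar) → [ŋ]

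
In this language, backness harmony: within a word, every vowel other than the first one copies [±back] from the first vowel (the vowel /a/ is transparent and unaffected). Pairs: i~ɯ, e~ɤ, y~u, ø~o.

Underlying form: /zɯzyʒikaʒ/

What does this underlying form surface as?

/y/ harmonizes with /ɯ/ ([+back]) → [u]
/i/ harmonizes with /ɯ/ ([+back]) → [ɯ]

[zɯzuʒɯkaʒ]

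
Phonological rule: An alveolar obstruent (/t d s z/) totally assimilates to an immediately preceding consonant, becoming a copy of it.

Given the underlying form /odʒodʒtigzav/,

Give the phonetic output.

[odʒodʒdʒiggav]

/t/ after /dʒ/ → [dʒ] (total assimilation)
/z/ after /g/ → [g] (total assimilation)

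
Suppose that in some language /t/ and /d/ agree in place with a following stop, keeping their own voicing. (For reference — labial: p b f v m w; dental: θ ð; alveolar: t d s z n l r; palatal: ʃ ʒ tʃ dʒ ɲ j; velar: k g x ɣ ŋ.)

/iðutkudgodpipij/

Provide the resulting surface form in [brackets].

/t/ before /k/ (velar) → [k]
/d/ before /g/ (velar) → [g]
/d/ before /p/ (labial) → [b]

[iðukkuggobpipij]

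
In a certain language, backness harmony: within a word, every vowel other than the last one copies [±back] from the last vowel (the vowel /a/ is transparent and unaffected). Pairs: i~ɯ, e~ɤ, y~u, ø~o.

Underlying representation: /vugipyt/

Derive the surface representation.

[vygipyt]

/u/ harmonizes with /y/ ([-back]) → [y]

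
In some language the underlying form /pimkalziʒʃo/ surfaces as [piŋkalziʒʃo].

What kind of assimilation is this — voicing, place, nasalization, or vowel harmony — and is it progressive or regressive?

place assimilation, regressive

/m/→[ŋ].
Each target copies a feature from the following segment, so the direction is regressive.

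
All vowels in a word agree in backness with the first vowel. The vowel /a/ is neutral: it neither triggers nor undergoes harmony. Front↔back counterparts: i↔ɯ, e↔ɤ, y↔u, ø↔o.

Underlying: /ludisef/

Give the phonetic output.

/i/ harmonizes with /u/ ([+back]) → [ɯ]
/e/ harmonizes with /u/ ([+back]) → [ɤ]

[ludɯsɤf]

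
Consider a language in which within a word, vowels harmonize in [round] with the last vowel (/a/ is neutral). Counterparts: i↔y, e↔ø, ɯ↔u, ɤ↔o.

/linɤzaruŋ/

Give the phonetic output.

/i/ harmonizes with /u/ ([+round]) → [y]
/ɤ/ harmonizes with /u/ ([+round]) → [o]

[lynozaruŋ]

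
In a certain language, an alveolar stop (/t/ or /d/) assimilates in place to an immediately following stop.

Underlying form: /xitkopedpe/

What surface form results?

[xikkopebpe]

/t/ before /k/ (velar) → [k]
/d/ before /p/ (labial) → [b]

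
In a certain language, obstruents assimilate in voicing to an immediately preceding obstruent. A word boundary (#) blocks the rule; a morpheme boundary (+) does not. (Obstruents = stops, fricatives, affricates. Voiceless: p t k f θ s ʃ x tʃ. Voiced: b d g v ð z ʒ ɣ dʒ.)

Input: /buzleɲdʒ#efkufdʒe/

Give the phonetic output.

[buzleɲdʒ#efkuftʃe]

/dʒ/ after /f/ (voiceless) → [tʃ]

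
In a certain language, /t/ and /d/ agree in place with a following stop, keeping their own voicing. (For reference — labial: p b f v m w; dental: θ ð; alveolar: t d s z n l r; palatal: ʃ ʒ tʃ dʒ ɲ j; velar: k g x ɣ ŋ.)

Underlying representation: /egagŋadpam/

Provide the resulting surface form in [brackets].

/d/ before /p/ (labial) → [b]

[egagŋabpam]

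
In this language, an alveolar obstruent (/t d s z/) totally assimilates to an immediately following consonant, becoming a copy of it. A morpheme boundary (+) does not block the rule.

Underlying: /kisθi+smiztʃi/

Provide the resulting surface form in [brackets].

[kiθθi+mmitʃtʃi]

/s/ before /θ/ → [θ] (total assimilation)
/s/ before /m/ → [m] (total assimilation)
/z/ before /tʃ/ → [tʃ] (total assimilation)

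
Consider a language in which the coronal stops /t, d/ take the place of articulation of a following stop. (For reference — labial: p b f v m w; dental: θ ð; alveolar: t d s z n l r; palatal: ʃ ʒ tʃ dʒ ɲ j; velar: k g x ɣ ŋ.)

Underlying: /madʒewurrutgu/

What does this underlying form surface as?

[madʒewurrukgu]

/t/ before /g/ (velar) → [k]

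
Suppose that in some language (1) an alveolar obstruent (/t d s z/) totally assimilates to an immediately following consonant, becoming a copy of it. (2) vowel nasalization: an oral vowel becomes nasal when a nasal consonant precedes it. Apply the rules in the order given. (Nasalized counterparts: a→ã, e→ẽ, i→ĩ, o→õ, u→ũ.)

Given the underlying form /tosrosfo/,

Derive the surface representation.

Rule 1: /s/ before /r/ → [r] (total assimilation)
Rule 1: /s/ before /f/ → [f] (total assimilation)
After rule 1: torroffo
Rule 2: no segment meets the rule's conditions; no change.

[torroffo]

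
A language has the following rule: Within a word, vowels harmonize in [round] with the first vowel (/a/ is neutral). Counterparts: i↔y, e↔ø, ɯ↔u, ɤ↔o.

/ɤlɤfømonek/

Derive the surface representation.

/ø/ harmonizes with /ɤ/ ([-round]) → [e]
/o/ harmonizes with /ɤ/ ([-round]) → [ɤ]

[ɤlɤfemɤnek]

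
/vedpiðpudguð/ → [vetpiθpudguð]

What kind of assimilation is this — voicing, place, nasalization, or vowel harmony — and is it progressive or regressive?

/d/→[t] /ð/→[θ].
Each target copies a feature from the following segment, so the direction is regressive.

voicing assimilation, regressive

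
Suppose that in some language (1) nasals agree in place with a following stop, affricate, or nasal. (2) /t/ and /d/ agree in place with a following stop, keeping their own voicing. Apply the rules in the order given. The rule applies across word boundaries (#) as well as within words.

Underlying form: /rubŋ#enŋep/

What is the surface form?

Rule 1: /n/ before /ŋ/ (velar) → [ŋ]
After rule 1: rubŋ#eŋŋep
Rule 2: no segment meets the rule's conditions; no change.

[rubŋ#eŋŋep]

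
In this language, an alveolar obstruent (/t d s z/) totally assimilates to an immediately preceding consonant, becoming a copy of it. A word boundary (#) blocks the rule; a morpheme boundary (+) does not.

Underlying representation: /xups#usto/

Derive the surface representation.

[xupp#usso]

/s/ after /p/ → [p] (total assimilation)
/t/ after /s/ → [s] (total assimilation)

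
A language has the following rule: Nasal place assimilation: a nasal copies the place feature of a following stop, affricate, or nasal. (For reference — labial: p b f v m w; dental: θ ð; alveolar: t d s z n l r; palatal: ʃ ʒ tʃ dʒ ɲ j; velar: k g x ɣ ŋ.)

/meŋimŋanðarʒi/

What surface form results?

/m/ before /ŋ/ (velar) → [ŋ]

[meŋiŋŋanðarʒi]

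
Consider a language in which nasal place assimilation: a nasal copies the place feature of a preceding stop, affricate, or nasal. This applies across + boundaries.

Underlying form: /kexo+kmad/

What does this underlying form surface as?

/m/ after /k/ (velar) → [ŋ]

[kexo+kŋad]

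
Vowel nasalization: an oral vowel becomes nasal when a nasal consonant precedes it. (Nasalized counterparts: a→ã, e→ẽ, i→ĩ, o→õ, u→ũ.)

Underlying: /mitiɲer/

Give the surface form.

[mĩtiɲẽr]

/i/ after nasal /m/ → [ĩ]
/e/ after nasal /ɲ/ → [ẽ]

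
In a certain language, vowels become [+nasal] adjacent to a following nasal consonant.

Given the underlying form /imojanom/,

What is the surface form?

/i/ before nasal /m/ → [ĩ]
/a/ before nasal /n/ → [ã]
/o/ before nasal /m/ → [õ]

[ĩmojãnõm]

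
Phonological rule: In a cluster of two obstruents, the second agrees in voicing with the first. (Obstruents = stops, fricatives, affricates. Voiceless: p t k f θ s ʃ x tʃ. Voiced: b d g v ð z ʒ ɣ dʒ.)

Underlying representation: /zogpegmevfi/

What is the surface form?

[zogbegmevvi]

/p/ after /g/ (voiced) → [b]
/f/ after /v/ (voiced) → [v]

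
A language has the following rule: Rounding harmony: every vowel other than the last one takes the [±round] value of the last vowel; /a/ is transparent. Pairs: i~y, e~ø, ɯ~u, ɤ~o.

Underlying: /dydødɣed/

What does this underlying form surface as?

[didedɣed]

/y/ harmonizes with /e/ ([-round]) → [i]
/ø/ harmonizes with /e/ ([-round]) → [e]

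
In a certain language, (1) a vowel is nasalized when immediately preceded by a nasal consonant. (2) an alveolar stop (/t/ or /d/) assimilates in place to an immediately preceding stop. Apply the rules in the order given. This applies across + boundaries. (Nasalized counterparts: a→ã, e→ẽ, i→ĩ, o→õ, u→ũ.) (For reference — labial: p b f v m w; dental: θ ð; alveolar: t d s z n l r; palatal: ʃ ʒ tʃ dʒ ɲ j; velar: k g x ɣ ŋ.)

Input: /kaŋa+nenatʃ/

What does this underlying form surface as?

Rule 1: /a/ after nasal /ŋ/ → [ã]
Rule 1: /e/ after nasal /n/ → [ẽ]
Rule 1: /a/ after nasal /n/ → [ã]
After rule 1: kaŋã+nẽnãtʃ
Rule 2: no segment meets the rule's conditions; no change.

[kaŋã+nẽnãtʃ]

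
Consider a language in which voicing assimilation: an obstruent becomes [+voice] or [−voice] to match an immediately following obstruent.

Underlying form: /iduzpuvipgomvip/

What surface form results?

[iduspuvibgomvip]

/z/ before /p/ (voiceless) → [s]
/p/ before /g/ (voiced) → [b]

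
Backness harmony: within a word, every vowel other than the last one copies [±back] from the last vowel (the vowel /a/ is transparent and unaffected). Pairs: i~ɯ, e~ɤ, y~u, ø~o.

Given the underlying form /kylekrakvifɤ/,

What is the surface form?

/y/ harmonizes with /ɤ/ ([+back]) → [u]
/e/ harmonizes with /ɤ/ ([+back]) → [ɤ]
/i/ harmonizes with /ɤ/ ([+back]) → [ɯ]

[kulɤkrakvɯfɤ]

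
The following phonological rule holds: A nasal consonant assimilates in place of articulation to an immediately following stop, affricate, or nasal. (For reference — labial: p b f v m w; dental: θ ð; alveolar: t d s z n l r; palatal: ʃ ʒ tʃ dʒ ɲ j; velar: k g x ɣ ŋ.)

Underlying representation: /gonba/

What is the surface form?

[gomba]

/n/ before /b/ (labial) → [m]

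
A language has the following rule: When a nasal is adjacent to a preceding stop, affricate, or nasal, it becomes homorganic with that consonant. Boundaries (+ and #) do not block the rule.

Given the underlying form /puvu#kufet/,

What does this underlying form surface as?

[puvu#kufet]

no segment meets the rule's conditions; no change.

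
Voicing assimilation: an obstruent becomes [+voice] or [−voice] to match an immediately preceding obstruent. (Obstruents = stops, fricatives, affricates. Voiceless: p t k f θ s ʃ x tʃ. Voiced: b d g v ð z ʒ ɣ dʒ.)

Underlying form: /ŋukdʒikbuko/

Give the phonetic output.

[ŋuktʃikpuko]

/dʒ/ after /k/ (voiceless) → [tʃ]
/b/ after /k/ (voiceless) → [p]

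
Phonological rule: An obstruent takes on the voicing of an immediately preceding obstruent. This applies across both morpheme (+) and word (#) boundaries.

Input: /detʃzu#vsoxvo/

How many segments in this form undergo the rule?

/z/ after /tʃ/ (voiceless) → [s]
/s/ after /v/ (voiced) → [z]
/v/ after /x/ (voiceless) → [f]
3 segments change.

3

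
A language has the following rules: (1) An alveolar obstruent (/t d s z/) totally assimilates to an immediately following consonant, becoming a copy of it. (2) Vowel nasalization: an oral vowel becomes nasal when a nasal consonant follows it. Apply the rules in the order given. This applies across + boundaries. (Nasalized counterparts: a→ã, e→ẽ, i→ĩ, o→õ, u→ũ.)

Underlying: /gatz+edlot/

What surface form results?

Rule 1: /t/ before /z/ → [z] (total assimilation)
Rule 1: /d/ before /l/ → [l] (total assimilation)
After rule 1: gazz+ellot
Rule 2: no segment meets the rule's conditions; no change.

[gazz+ellot]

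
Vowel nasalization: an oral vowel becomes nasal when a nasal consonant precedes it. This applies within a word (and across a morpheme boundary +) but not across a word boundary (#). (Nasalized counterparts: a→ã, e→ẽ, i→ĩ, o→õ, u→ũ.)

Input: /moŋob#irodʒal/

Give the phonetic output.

[mõŋõb#irodʒal]

/o/ after nasal /m/ → [õ]
/o/ after nasal /ŋ/ → [õ]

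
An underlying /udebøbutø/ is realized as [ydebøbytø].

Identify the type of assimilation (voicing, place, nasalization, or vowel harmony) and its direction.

/u/→[y] /u/→[y].
Vowels agree with the last vowel, so the harmony is regressive.

vowel harmony, regressive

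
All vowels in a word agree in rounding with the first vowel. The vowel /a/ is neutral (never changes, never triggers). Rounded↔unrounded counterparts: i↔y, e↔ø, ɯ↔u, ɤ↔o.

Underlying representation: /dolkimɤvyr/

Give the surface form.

[dolkymovyr]

/i/ harmonizes with /o/ ([+round]) → [y]
/ɤ/ harmonizes with /o/ ([+round]) → [o]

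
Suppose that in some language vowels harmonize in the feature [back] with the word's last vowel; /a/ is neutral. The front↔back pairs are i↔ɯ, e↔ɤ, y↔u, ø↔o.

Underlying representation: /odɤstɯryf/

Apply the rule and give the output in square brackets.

[ødestiryf]

/o/ harmonizes with /y/ ([-back]) → [ø]
/ɤ/ harmonizes with /y/ ([-back]) → [e]
/ɯ/ harmonizes with /y/ ([-back]) → [i]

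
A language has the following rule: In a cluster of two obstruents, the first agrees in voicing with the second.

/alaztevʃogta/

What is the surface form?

/z/ before /t/ (voiceless) → [s]
/v/ before /ʃ/ (voiceless) → [f]
/g/ before /t/ (voiceless) → [k]

[alastefʃokta]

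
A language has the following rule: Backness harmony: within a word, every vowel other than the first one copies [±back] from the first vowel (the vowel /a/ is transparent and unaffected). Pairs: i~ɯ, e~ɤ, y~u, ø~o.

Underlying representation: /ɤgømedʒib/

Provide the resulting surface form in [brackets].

[ɤgomɤdʒɯb]

/ø/ harmonizes with /ɤ/ ([+back]) → [o]
/e/ harmonizes with /ɤ/ ([+back]) → [ɤ]
/i/ harmonizes with /ɤ/ ([+back]) → [ɯ]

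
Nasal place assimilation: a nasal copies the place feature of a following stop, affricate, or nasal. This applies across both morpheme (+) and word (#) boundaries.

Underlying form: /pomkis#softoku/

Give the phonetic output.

[poŋkis#softoku]

/m/ before /k/ (velar) → [ŋ]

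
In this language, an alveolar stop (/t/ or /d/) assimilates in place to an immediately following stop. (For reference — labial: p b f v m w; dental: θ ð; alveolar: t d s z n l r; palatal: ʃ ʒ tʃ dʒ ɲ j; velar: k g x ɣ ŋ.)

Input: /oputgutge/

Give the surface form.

/t/ before /g/ (velar) → [k]
/t/ before /g/ (velar) → [k]

[opukgukge]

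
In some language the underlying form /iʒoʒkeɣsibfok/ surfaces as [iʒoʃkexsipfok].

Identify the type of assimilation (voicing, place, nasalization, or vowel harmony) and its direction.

voicing assimilation, regressive

/ʒ/→[ʃ] /ɣ/→[x] /b/→[p].
Each target copies a feature from the following segment, so the direction is regressive.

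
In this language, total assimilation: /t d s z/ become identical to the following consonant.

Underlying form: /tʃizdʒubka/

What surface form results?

[tʃidʒdʒubka]

/z/ before /dʒ/ → [dʒ] (total assimilation)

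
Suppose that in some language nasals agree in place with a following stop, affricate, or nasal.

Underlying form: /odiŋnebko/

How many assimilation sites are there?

1

/ŋ/ before /n/ (alveolar) → [n]
1 segment changes.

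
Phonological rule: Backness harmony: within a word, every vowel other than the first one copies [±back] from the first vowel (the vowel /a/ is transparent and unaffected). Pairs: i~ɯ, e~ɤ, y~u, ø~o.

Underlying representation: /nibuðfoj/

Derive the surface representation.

[nibyðføj]

/u/ harmonizes with /i/ ([-back]) → [y]
/o/ harmonizes with /i/ ([-back]) → [ø]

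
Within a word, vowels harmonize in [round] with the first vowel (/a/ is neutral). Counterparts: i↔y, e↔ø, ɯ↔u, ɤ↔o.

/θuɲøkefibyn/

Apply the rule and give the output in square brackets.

/e/ harmonizes with /u/ ([+round]) → [ø]
/i/ harmonizes with /u/ ([+round]) → [y]

[θuɲøkøfybyn]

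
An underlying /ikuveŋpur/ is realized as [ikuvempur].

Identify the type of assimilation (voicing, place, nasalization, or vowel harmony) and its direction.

place assimilation, regressive

/ŋ/→[m].
Each target copies a feature from the following segment, so the direction is regressive.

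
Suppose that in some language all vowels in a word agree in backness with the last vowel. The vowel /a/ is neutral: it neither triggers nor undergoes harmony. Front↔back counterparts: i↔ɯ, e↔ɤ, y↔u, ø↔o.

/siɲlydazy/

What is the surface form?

[siɲlydazy]

no segment meets the rule's conditions; no change.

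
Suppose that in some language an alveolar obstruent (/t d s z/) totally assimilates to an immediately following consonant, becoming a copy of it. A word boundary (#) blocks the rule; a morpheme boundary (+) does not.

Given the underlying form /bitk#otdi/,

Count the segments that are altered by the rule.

2

/t/ before /k/ → [k] (total assimilation)
/t/ before /d/ → [d] (total assimilation)
2 segments change.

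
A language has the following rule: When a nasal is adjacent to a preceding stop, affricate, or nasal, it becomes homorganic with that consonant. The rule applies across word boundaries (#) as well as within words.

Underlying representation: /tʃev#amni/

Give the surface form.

[tʃev#ammi]

/n/ after /m/ (labial) → [m]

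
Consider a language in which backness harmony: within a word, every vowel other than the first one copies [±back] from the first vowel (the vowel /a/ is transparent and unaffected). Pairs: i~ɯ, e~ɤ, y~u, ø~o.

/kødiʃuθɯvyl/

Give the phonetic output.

/u/ harmonizes with /ø/ ([-back]) → [y]
/ɯ/ harmonizes with /ø/ ([-back]) → [i]

[kødiʃyθivyl]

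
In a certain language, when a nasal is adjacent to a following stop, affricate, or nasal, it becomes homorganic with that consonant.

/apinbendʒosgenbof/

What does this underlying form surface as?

/n/ before /b/ (labial) → [m]
/n/ before /dʒ/ (palatal) → [ɲ]
/n/ before /b/ (labial) → [m]

[apimbeɲdʒosgembof]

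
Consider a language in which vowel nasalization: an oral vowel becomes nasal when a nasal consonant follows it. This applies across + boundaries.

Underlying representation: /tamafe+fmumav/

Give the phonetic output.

/a/ before nasal /m/ → [ã]
/u/ before nasal /m/ → [ũ]

[tãmafe+fmũmav]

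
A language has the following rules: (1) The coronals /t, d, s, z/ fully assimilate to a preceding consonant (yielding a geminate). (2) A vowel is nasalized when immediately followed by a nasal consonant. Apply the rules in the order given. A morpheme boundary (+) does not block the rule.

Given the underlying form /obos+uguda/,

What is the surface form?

[obos+uguda]

Rule 1: no segment meets the rule's conditions; no change.
After rule 1: obos+uguda
Rule 2: no segment meets the rule's conditions; no change.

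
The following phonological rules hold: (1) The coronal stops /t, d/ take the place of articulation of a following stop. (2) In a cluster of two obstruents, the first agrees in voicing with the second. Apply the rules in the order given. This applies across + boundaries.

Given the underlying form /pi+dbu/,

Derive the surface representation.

[pi+bbu]

Rule 1: /d/ before /b/ (labial) → [b]
After rule 1: pi+bbu
Rule 2: no segment meets the rule's conditions; no change.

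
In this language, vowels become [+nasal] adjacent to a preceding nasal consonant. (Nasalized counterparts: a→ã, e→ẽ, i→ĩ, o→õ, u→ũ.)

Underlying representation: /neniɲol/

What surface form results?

[nẽnĩɲõl]

/e/ after nasal /n/ → [ẽ]
/i/ after nasal /n/ → [ĩ]
/o/ after nasal /ɲ/ → [õ]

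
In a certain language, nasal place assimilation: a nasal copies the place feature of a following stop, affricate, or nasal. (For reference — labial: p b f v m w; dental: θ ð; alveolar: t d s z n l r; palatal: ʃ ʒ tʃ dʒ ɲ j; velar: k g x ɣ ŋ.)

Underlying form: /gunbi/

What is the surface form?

/n/ before /b/ (labial) → [m]

[gumbi]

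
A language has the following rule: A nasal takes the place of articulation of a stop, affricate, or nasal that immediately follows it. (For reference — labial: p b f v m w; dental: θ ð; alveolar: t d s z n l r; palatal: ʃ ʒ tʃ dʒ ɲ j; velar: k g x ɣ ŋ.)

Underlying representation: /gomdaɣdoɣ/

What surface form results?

/m/ before /d/ (alveolar) → [n]

[gondaɣdoɣ]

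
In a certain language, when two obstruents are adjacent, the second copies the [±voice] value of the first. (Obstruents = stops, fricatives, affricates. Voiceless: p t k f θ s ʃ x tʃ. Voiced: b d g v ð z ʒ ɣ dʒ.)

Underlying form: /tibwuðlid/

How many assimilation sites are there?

0

No segment meets the rule's conditions.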